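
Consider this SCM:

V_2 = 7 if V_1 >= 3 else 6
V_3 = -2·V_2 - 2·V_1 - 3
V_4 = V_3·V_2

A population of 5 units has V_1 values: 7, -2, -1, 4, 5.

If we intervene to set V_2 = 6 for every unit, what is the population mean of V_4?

Every unit gets V_2=6 under the intervention. V_4 values become -174, -66, -78, -138, -150; E[V_4|do(V_2=6)] = -121.2.

-121.2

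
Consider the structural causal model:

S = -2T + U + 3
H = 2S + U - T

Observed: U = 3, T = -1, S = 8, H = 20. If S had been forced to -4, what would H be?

-4

The intervention breaks the incoming arrows to S: S = -2T + U + 3 no longer applies, and S = -4.
H = 2S + U - T  [with S=-4, U=3, T=-1]  = -4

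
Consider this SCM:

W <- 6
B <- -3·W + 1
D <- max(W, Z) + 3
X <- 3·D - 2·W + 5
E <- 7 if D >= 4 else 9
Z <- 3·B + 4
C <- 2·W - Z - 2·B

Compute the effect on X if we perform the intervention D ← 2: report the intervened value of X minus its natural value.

The intervention breaks the incoming arrows to D: D <- max(W, Z) + 3 no longer applies, and D = 2.
X = 3·D - 2·W + 5  [with D=2, W=6]  = -1
Without intervention: B = -3·W + 1  [with W=6]  = -17; Z = 3·B + 4  [with B=-17]  = -47; D = max(W, Z) + 3  [with W=6, Z=-47]  = 9; X = 3·D - 2·W + 5  [with D=9, W=6]  = 20.
Change = -1 − 20 = -21.

-21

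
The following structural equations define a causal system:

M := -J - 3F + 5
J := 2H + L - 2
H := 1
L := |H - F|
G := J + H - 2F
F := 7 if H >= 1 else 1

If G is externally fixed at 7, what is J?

do(G=7) replaces the equation G := J + H - 2F with the constant G = 7.
No directed path runs from G to J, so J keeps its natural value.
F = 7 if H >= 1 else 1  [with H=1]  = 7
L = |H - F|  [with H=1, F=7]  = 6
J = 2H + L - 2  [with H=1, L=6]  = 6

6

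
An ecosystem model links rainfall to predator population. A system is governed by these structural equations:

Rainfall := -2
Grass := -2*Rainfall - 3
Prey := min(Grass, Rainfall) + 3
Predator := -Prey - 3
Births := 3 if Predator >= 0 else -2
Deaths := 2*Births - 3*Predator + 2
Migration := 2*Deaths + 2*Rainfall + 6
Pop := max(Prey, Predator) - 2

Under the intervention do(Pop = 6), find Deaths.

10

The intervention breaks the incoming arrows to Pop: Pop := max(Prey, Predator) - 2 no longer applies, and Pop = 6.
Deaths is not downstream of the intervention, so its value is determined by the original equations.
Grass = -2*Rainfall - 3  [with Rainfall=-2]  = 1
Prey = min(Grass, Rainfall) + 3  [with Grass=1, Rainfall=-2]  = 1
Predator = -Prey - 3  [with Prey=1]  = -4
Births = 3 if Predator >= 0 else -2  [with Predator=-4]  = -2
Deaths = 2*Births - 3*Predator + 2  [with Births=-2, Predator=-4]  = 10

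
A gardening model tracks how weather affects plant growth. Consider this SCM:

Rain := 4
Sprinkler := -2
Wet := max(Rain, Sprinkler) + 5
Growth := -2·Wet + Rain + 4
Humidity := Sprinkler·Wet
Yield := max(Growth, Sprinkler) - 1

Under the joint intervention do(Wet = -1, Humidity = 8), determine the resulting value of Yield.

9

Setting Wet = -1, Humidity = 8 by intervention discards those variables' equations.
Growth = -2·Wet + Rain + 4  [with Wet=-1, Rain=4]  = 10
Yield = max(Growth, Sprinkler) - 1  [with Growth=10, Sprinkler=-2]  = 9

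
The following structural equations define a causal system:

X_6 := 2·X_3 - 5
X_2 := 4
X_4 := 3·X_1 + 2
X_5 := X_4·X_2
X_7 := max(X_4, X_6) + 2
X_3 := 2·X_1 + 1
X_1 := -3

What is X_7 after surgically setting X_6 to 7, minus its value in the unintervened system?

14

Intervening sets X_6 = 7 and removes its equation (X_6 := 2·X_3 - 5).
X_4 = 3·X_1 + 2  [with X_1=-3]  = -7
X_7 = max(X_4, X_6) + 2  [with X_4=-7, X_6=7]  = 9
Without intervention: X_3 = 2·X_1 + 1  [with X_1=-3]  = -5; X_4 = 3·X_1 + 2  [with X_1=-3]  = -7; X_6 = 2·X_3 - 5  [with X_3=-5]  = -15; X_7 = max(X_4, X_6) + 2  [with X_4=-7, X_6=-15]  = -5.
Change = 9 − (-5) = 14.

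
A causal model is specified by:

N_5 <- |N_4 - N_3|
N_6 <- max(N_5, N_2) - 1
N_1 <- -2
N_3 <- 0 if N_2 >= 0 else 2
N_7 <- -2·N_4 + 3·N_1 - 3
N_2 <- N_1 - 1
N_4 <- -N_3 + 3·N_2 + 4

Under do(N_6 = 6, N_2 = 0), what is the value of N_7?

Setting N_6 = 6, N_2 = 0 by intervention discards those variables' equations.
N_3 = 0 if N_2 >= 0 else 2  [with N_2=0]  = 0
N_4 = -N_3 + 3·N_2 + 4  [with N_3=0, N_2=0]  = 4
N_7 = -2·N_4 + 3·N_1 - 3  [with N_4=4, N_1=-2]  = -17

-17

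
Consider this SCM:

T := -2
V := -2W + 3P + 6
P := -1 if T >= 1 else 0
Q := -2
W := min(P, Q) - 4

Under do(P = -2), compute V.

12

do(P=-2) replaces the equation P := -1 if T >= 1 else 0 with the constant P = -2.
W = min(P, Q) - 4  [with P=-2, Q=-2]  = -6
V = -2W + 3P + 6  [with W=-6, P=-2]  = 12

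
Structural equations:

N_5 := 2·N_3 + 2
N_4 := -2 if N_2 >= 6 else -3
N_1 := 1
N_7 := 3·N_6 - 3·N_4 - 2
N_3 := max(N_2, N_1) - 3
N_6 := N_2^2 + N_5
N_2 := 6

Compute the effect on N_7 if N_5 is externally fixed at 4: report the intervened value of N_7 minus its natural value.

Under do(N_5=4), the mechanism N_5 := 2·N_3 + 2 is discarded; N_5 is fixed at 4.
N_4 = -2 if N_2 >= 6 else -3  [with N_2=6]  = -2
N_6 = N_2^2 + N_5  [with N_2=6, N_5=4]  = 40
N_7 = 3·N_6 - 3·N_4 - 2  [with N_6=40, N_4=-2]  = 124
Without intervention: N_3 = max(N_2, N_1) - 3  [with N_2=6, N_1=1]  = 3; N_4 = -2 if N_2 >= 6 else -3  [with N_2=6]  = -2; N_5 = 2·N_3 + 2  [with N_3=3]  = 8; N_6 = N_2^2 + N_5  [with N_2=6, N_5=8]  = 44; N_7 = 3·N_6 - 3·N_4 - 2  [with N_6=44, N_4=-2]  = 136.
Change = 124 − 136 = -12.

-12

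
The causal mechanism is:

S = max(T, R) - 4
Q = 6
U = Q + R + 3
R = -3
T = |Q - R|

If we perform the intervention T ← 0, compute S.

The intervention breaks the incoming arrows to T: T = |Q - R| no longer applies, and T = 0.
S = max(T, R) - 4  [with T=0, R=-3]  = -4

-4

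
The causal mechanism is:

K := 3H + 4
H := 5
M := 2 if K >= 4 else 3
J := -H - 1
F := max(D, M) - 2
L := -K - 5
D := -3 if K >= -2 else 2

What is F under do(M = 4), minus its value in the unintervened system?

2

Under do(M=4), the mechanism M := 2 if K >= 4 else 3 is discarded; M is fixed at 4.
K = 3H + 4  [with H=5]  = 19
D = -3 if K >= -2 else 2  [with K=19]  = -3
F = max(D, M) - 2  [with D=-3, M=4]  = 2
Without intervention: K = 3H + 4  [with H=5]  = 19; M = 2 if K >= 4 else 3  [with K=19]  = 2; D = -3 if K >= -2 else 2  [with K=19]  = -3; F = max(D, M) - 2  [with D=-3, M=2]  = 0.
Change = 2 − 0 = 2.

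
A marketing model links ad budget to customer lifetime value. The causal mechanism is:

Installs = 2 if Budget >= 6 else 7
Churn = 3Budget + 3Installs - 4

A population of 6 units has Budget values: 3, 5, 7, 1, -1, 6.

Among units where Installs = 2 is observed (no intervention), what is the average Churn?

21.5

Observing Installs=2 restricts to units where Installs's equation naturally yields 2: Budget ∈ {7, 6}. In that subpopulation Churn = 23, 20, mean 21.5.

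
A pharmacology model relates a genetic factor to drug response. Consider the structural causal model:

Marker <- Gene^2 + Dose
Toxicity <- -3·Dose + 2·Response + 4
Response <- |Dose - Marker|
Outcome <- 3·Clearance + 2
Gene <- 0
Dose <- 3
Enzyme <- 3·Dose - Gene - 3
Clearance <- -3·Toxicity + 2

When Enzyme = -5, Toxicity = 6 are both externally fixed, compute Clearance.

-16

Under do(Enzyme = -5, Toxicity = 6), each intervened variable's structural equation is replaced by its fixed value.
Clearance = -3·Toxicity + 2  [with Toxicity=6]  = -16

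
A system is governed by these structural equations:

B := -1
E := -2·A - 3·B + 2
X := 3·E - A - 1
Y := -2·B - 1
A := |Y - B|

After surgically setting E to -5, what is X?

-18

Intervening sets E = -5 and removes its equation (E := -2·A - 3·B + 2).
Y = -2·B - 1  [with B=-1]  = 1
A = |Y - B|  [with Y=1, B=-1]  = 2
X = 3·E - A - 1  [with E=-5, A=2]  = -18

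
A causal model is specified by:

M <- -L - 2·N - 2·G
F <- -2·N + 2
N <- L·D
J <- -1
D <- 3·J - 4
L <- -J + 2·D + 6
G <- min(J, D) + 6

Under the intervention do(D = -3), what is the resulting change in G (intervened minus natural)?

4

The intervention breaks the incoming arrows to D: D <- 3·J - 4 no longer applies, and D = -3.
G = min(J, D) + 6  [with J=-1, D=-3]  = 3
Without intervention: D = 3·J - 4  [with J=-1]  = -7; G = min(J, D) + 6  [with J=-1, D=-7]  = -1.
Change = 3 − (-1) = 4.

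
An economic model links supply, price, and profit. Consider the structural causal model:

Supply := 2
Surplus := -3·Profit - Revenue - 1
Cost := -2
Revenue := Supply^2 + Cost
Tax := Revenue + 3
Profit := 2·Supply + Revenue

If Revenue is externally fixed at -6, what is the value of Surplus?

11

The intervention breaks the incoming arrows to Revenue: Revenue := Supply^2 + Cost no longer applies, and Revenue = -6.
Profit = 2·Supply + Revenue  [with Supply=2, Revenue=-6]  = -2
Surplus = -3·Profit - Revenue - 1  [with Profit=-2, Revenue=-6]  = 11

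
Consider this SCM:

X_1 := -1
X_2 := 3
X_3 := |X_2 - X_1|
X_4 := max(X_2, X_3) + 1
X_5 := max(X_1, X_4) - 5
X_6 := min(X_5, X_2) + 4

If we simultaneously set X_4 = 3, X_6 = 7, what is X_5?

-2

Setting X_4 = 3, X_6 = 7 by intervention discards those variables' equations.
X_5 = max(X_1, X_4) - 5  [with X_1=-1, X_4=3]  = -2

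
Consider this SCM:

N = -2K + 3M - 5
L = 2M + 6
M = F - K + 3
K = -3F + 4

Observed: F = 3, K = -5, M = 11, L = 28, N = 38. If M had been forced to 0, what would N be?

do(M=0) replaces the equation M = F - K + 3 with the constant M = 0.
K = -3F + 4  [with F=3]  = -5
N = -2K + 3M - 5  [with K=-5, M=0]  = 5

5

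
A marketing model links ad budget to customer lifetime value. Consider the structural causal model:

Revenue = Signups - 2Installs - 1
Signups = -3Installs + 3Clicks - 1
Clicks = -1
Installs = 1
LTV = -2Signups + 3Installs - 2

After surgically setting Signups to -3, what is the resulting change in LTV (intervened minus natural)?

-8

do(Signups=-3) replaces the equation Signups = -3Installs + 3Clicks - 1 with the constant Signups = -3.
LTV = -2Signups + 3Installs - 2  [with Signups=-3, Installs=1]  = 7
Without intervention: Signups = -3Installs + 3Clicks - 1  [with Installs=1, Clicks=-1]  = -7; LTV = -2Signups + 3Installs - 2  [with Signups=-7, Installs=1]  = 15.
Change = 7 − 15 = -8.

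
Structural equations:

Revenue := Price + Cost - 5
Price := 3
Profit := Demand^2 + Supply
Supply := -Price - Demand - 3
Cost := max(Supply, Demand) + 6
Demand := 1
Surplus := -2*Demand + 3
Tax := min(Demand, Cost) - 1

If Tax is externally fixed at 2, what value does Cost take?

do(Tax=2) replaces the equation Tax := min(Demand, Cost) - 1 with the constant Tax = 2.
No directed path runs from Tax to Cost, so Cost keeps its natural value.
Supply = -Price - Demand - 3  [with Price=3, Demand=1]  = -7
Cost = max(Supply, Demand) + 6  [with Supply=-7, Demand=1]  = 7

7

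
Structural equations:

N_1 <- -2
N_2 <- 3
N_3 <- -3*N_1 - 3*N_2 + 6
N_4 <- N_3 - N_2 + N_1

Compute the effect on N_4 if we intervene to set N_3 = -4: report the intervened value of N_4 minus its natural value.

The intervention breaks the incoming arrows to N_3: N_3 <- -3*N_1 - 3*N_2 + 6 no longer applies, and N_3 = -4.
N_4 = N_3 - N_2 + N_1  [with N_3=-4, N_2=3, N_1=-2]  = -9
Without intervention: N_3 = -3*N_1 - 3*N_2 + 6  [with N_1=-2, N_2=3]  = 3; N_4 = N_3 - N_2 + N_1  [with N_3=3, N_2=3, N_1=-2]  = -2.
Change = -9 − (-2) = -7.

-7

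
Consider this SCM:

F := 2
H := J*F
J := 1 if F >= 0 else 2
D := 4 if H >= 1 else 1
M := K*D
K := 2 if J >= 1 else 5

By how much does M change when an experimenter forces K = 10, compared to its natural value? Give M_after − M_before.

32

Under do(K=10), the mechanism K := 2 if J >= 1 else 5 is discarded; K is fixed at 10.
J = 1 if F >= 0 else 2  [with F=2]  = 1
H = J*F  [with J=1, F=2]  = 2
D = 4 if H >= 1 else 1  [with H=2]  = 4
M = K*D  [with K=10, D=4]  = 40
Without intervention: J = 1 if F >= 0 else 2  [with F=2]  = 1; H = J*F  [with J=1, F=2]  = 2; K = 2 if J >= 1 else 5  [with J=1]  = 2; D = 4 if H >= 1 else 1  [with H=2]  = 4; M = K*D  [with K=2, D=4]  = 8.
Change = 40 − 8 = 32.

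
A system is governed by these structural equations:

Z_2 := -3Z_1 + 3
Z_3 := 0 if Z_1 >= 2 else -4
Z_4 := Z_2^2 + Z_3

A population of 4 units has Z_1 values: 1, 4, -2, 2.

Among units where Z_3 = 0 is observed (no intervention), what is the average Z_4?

Conditioning on Z_3=0 selects the 2 unit(s) with Z_1 ∈ {4, 2}. Their Z_4 values: 81, 9. Mean = 45.

45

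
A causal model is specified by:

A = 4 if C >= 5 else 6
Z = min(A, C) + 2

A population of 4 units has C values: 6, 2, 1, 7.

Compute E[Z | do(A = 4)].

Every unit gets A=4 under the intervention. Z values become 6, 4, 3, 6; E[Z|do(A=4)] = 4.75.

4.75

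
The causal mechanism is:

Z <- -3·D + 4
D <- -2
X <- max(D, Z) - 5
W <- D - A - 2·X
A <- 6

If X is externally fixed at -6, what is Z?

Under do(X=-6), the mechanism X <- max(D, Z) - 5 is discarded; X is fixed at -6.
Since Z is not a descendant of the intervened variable, it is unaffected.
Z = -3·D + 4  [with D=-2]  = 10

10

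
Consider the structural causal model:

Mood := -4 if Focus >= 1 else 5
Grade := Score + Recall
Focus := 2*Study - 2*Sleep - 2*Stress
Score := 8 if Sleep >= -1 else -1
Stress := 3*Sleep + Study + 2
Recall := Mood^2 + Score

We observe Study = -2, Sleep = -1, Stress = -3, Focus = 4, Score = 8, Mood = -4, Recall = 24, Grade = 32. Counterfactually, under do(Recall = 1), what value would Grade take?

9

do(Recall=1) replaces the equation Recall := Mood^2 + Score with the constant Recall = 1.
Score = 8 if Sleep >= -1 else -1  [with Sleep=-1]  = 8
Grade = Score + Recall  [with Score=8, Recall=1]  = 9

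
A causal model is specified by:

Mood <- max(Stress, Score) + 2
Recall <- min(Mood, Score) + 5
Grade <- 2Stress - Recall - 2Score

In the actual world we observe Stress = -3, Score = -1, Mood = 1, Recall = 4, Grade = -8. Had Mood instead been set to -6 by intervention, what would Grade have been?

do(Mood=-6) replaces the equation Mood <- max(Stress, Score) + 2 with the constant Mood = -6.
Recall = min(Mood, Score) + 5  [with Mood=-6, Score=-1]  = -1
Grade = 2Stress - Recall - 2Score  [with Stress=-3, Recall=-1, Score=-1]  = -3

-3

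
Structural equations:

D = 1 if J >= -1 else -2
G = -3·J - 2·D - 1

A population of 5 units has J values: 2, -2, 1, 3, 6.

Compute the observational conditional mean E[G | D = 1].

-12

Conditioning on D=1 selects the 4 unit(s) with J ∈ {2, 1, 3, 6}. Their G values: -9, -6, -12, -21. Mean = -12.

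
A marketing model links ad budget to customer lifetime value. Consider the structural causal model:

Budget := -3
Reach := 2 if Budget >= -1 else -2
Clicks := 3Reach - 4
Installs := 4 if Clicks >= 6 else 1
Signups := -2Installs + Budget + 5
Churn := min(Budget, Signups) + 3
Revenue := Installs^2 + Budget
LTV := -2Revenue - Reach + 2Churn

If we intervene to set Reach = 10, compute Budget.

-3

Under do(Reach=10), the mechanism Reach := 2 if Budget >= -1 else -2 is discarded; Reach is fixed at 10.
Budget is not downstream of the intervention, so its value is determined by the original equations.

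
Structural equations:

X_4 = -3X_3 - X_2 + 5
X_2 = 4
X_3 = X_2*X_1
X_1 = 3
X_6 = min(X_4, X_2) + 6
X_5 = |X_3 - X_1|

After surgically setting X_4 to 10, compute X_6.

Under do(X_4=10), the mechanism X_4 = -3X_3 - X_2 + 5 is discarded; X_4 is fixed at 10.
X_6 = min(X_4, X_2) + 6  [with X_4=10, X_2=4]  = 10

10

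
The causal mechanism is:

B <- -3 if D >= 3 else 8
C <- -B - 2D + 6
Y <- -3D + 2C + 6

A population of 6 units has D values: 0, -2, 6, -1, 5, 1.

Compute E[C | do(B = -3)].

Every unit gets B=-3 under the intervention. C values become 9, 13, -3, 11, -1, 7; E[C|do(B=-3)] = 6.

6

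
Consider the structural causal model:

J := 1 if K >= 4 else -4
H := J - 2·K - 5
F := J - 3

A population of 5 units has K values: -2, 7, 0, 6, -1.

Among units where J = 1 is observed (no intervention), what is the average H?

E[H|J=1] averages over only the 2 units with J=1 (K = 7, 6): H = -18, -16, mean -17.

-17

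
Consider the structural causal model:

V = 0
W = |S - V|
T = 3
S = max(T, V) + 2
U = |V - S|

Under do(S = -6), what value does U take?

The intervention breaks the incoming arrows to S: S = max(T, V) + 2 no longer applies, and S = -6.
U = |V - S|  [with V=0, S=-6]  = 6

6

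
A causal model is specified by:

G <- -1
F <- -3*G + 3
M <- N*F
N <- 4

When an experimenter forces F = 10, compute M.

The intervention breaks the incoming arrows to F: F <- -3*G + 3 no longer applies, and F = 10.
M = N*F  [with N=4, F=10]  = 40

40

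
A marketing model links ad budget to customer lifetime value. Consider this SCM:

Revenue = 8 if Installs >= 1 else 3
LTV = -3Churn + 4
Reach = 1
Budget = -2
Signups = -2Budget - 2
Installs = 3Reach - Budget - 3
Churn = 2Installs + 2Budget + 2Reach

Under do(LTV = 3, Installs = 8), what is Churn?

Under do(LTV = 3, Installs = 8), each intervened variable's structural equation is replaced by its fixed value.
Churn = 2Installs + 2Budget + 2Reach  [with Installs=8, Budget=-2, Reach=1]  = 14

14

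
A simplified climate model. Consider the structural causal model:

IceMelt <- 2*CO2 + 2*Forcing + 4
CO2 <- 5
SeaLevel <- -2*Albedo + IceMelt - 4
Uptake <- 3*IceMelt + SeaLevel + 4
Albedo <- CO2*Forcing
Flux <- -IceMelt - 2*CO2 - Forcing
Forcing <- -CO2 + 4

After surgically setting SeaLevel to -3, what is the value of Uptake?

37

Under do(SeaLevel=-3), the mechanism SeaLevel <- -2*Albedo + IceMelt - 4 is discarded; SeaLevel is fixed at -3.
Forcing = -CO2 + 4  [with CO2=5]  = -1
IceMelt = 2*CO2 + 2*Forcing + 4  [with CO2=5, Forcing=-1]  = 12
Uptake = 3*IceMelt + SeaLevel + 4  [with IceMelt=12, SeaLevel=-3]  = 37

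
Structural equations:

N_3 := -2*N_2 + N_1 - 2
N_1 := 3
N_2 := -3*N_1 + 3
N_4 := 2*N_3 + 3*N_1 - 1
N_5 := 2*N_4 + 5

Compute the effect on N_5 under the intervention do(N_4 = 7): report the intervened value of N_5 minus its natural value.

Intervening sets N_4 = 7 and removes its equation (N_4 := 2*N_3 + 3*N_1 - 1).
N_5 = 2*N_4 + 5  [with N_4=7]  = 19
Without intervention: N_2 = -3*N_1 + 3  [with N_1=3]  = -6; N_3 = -2*N_2 + N_1 - 2  [with N_2=-6, N_1=3]  = 13; N_4 = 2*N_3 + 3*N_1 - 1  [with N_3=13, N_1=3]  = 34; N_5 = 2*N_4 + 5  [with N_4=34]  = 73.
Change = 19 − 73 = -54.

-54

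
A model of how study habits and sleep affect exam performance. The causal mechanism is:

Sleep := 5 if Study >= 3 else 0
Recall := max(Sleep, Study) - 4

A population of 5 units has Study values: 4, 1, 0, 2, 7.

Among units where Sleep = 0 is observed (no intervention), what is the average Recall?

-3

Observing Sleep=0 restricts to units where Sleep's equation naturally yields 0: Study ∈ {1, 0, 2}. In that subpopulation Recall = -3, -4, -2, mean -3.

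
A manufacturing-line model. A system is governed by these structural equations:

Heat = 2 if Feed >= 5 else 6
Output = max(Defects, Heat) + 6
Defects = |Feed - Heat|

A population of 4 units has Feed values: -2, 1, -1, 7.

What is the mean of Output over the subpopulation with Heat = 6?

E[Output|Heat=6] averages over only the 3 units with Heat=6 (Feed = -2, 1, -1): Output = 14, 12, 13, mean 13.

13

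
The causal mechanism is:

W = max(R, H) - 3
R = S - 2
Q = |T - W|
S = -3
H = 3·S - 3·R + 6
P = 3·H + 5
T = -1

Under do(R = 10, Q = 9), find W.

The joint intervention fixes R = 10, Q = 9, removing each variable's own equation.
H = 3·S - 3·R + 6  [with S=-3, R=10]  = -33
W = max(R, H) - 3  [with R=10, H=-33]  = 7

7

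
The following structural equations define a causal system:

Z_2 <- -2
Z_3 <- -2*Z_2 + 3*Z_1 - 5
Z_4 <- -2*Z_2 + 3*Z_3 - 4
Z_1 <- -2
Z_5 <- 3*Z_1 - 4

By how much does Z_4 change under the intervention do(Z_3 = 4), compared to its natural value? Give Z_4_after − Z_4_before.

33

The intervention breaks the incoming arrows to Z_3: Z_3 <- -2*Z_2 + 3*Z_1 - 5 no longer applies, and Z_3 = 4.
Z_4 = -2*Z_2 + 3*Z_3 - 4  [with Z_2=-2, Z_3=4]  = 12
Without intervention: Z_3 = -2*Z_2 + 3*Z_1 - 5  [with Z_2=-2, Z_1=-2]  = -7; Z_4 = -2*Z_2 + 3*Z_3 - 4  [with Z_2=-2, Z_3=-7]  = -21.
Change = 12 − (-21) = 33.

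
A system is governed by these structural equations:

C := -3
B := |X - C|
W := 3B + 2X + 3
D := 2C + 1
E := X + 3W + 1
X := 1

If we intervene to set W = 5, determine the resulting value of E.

Intervening sets W = 5 and removes its equation (W := 3B + 2X + 3).
E = X + 3W + 1  [with X=1, W=5]  = 17

17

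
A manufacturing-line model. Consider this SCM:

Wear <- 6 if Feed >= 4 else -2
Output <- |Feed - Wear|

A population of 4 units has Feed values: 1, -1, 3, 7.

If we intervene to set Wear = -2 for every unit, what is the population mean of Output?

The intervention sets Wear=-2 in all 4 units regardless of Feed. Recomputing Output per unit gives 3, 1, 5, 9; average 4.5.

4.5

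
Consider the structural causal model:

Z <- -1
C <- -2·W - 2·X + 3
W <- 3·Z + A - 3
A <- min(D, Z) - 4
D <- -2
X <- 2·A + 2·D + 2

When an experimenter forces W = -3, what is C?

The intervention breaks the incoming arrows to W: W <- 3·Z + A - 3 no longer applies, and W = -3.
A = min(D, Z) - 4  [with D=-2, Z=-1]  = -6
X = 2·A + 2·D + 2  [with A=-6, D=-2]  = -14
C = -2·W - 2·X + 3  [with W=-3, X=-14]  = 37

37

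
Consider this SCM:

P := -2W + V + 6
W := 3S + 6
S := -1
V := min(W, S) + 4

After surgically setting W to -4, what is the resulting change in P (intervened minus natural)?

11

Under do(W=-4), the mechanism W := 3S + 6 is discarded; W is fixed at -4.
V = min(W, S) + 4  [with W=-4, S=-1]  = 0
P = -2W + V + 6  [with W=-4, V=0]  = 14
Without intervention: W = 3S + 6  [with S=-1]  = 3; V = min(W, S) + 4  [with W=3, S=-1]  = 3; P = -2W + V + 6  [with W=3, V=3]  = 3.
Change = 14 − 3 = 11.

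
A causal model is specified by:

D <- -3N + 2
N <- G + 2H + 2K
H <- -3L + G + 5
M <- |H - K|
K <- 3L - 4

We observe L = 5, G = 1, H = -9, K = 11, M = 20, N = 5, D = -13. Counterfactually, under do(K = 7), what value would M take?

Intervening sets K = 7 and removes its equation (K <- 3L - 4).
H = -3L + G + 5  [with L=5, G=1]  = -9
M = |H - K|  [with H=-9, K=7]  = 16

16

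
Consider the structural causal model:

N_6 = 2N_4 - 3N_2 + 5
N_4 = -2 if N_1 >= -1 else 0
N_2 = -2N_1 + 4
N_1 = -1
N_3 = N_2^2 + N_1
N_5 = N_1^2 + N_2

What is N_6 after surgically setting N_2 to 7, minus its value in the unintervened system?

-3

Under do(N_2=7), the mechanism N_2 = -2N_1 + 4 is discarded; N_2 is fixed at 7.
N_4 = -2 if N_1 >= -1 else 0  [with N_1=-1]  = -2
N_6 = 2N_4 - 3N_2 + 5  [with N_4=-2, N_2=7]  = -20
Without intervention: N_2 = -2N_1 + 4  [with N_1=-1]  = 6; N_4 = -2 if N_1 >= -1 else 0  [with N_1=-1]  = -2; N_6 = 2N_4 - 3N_2 + 5  [with N_4=-2, N_2=6]  = -17.
Change = -20 − (-17) = -3.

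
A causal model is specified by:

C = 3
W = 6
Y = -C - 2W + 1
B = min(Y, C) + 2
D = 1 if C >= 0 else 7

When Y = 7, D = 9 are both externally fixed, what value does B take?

5

The joint intervention fixes Y = 7, D = 9, removing each variable's own equation.
B = min(Y, C) + 2  [with Y=7, C=3]  = 5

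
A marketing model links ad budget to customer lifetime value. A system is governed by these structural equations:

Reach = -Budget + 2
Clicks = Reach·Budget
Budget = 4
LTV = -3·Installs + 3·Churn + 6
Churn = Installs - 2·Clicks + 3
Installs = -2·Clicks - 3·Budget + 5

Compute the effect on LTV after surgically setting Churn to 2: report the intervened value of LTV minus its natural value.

-78

The intervention breaks the incoming arrows to Churn: Churn = Installs - 2·Clicks + 3 no longer applies, and Churn = 2.
Reach = -Budget + 2  [with Budget=4]  = -2
Clicks = Reach·Budget  [with Reach=-2, Budget=4]  = -8
Installs = -2·Clicks - 3·Budget + 5  [with Clicks=-8, Budget=4]  = 9
LTV = -3·Installs + 3·Churn + 6  [with Installs=9, Churn=2]  = -15
Without intervention: Reach = -Budget + 2  [with Budget=4]  = -2; Clicks = Reach·Budget  [with Reach=-2, Budget=4]  = -8; Installs = -2·Clicks - 3·Budget + 5  [with Clicks=-8, Budget=4]  = 9; Churn = Installs - 2·Clicks + 3  [with Installs=9, Clicks=-8]  = 28; LTV = -3·Installs + 3·Churn + 6  [with Installs=9, Churn=28]  = 63.
Change = -15 − 63 = -78.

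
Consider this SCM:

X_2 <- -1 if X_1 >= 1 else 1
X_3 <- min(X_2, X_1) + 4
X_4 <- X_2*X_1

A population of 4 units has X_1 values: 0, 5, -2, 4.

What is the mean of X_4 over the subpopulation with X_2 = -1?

E[X_4|X_2=-1] averages over only the 2 units with X_2=-1 (X_1 = 5, 4): X_4 = -5, -4, mean -4.5.

-4.5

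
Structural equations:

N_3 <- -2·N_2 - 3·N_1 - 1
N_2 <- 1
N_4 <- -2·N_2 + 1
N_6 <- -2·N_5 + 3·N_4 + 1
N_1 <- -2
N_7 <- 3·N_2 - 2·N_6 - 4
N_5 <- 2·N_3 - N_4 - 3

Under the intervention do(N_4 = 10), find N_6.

Under do(N_4=10), the mechanism N_4 <- -2·N_2 + 1 is discarded; N_4 is fixed at 10.
N_3 = -2·N_2 - 3·N_1 - 1  [with N_2=1, N_1=-2]  = 3
N_5 = 2·N_3 - N_4 - 3  [with N_3=3, N_4=10]  = -7
N_6 = -2·N_5 + 3·N_4 + 1  [with N_5=-7, N_4=10]  = 45

45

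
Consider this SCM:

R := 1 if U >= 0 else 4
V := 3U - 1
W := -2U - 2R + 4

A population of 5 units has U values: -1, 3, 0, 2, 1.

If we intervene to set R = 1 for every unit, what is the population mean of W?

do(R=1) breaks R's dependence on U. With R=1 fixed, W across the units is 4, -4, 2, -2, 0, mean 0.

0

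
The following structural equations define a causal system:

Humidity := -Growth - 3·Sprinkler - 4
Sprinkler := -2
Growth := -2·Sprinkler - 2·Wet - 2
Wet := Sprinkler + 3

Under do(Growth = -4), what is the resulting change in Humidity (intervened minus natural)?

The intervention breaks the incoming arrows to Growth: Growth := -2·Sprinkler - 2·Wet - 2 no longer applies, and Growth = -4.
Humidity = -Growth - 3·Sprinkler - 4  [with Growth=-4, Sprinkler=-2]  = 6
Without intervention: Wet = Sprinkler + 3  [with Sprinkler=-2]  = 1; Growth = -2·Sprinkler - 2·Wet - 2  [with Sprinkler=-2, Wet=1]  = 0; Humidity = -Growth - 3·Sprinkler - 4  [with Growth=0, Sprinkler=-2]  = 2.
Change = 6 − 2 = 4.

4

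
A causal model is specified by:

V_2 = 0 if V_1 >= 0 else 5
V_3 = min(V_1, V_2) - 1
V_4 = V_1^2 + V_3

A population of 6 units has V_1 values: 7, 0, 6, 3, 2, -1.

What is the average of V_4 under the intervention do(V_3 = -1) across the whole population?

15.5

The intervention sets V_3=-1 in all 6 units regardless of V_1. Recomputing V_4 per unit gives 48, -1, 35, 8, 3, 0; average 15.5.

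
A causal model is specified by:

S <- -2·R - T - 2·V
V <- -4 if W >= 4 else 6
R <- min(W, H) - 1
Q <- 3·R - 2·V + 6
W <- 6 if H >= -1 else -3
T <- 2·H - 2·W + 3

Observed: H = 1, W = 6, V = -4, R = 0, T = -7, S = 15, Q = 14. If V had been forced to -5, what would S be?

The intervention breaks the incoming arrows to V: V <- -4 if W >= 4 else 6 no longer applies, and V = -5.
W = 6 if H >= -1 else -3  [with H=1]  = 6
R = min(W, H) - 1  [with W=6, H=1]  = 0
T = 2·H - 2·W + 3  [with H=1, W=6]  = -7
S = -2·R - T - 2·V  [with R=0, T=-7, V=-5]  = 17

17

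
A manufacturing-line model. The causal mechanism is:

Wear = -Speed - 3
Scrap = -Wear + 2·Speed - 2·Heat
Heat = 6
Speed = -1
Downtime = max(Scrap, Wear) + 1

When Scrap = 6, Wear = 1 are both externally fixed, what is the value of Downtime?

The joint intervention fixes Scrap = 6, Wear = 1, removing each variable's own equation.
Downtime = max(Scrap, Wear) + 1  [with Scrap=6, Wear=1]  = 7

7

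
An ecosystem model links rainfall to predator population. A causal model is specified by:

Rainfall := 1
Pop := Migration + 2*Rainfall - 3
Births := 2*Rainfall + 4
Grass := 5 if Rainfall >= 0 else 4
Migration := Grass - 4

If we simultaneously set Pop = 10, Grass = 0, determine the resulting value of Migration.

Setting Pop = 10, Grass = 0 by intervention discards those variables' equations.
Migration = Grass - 4  [with Grass=0]  = -4

-4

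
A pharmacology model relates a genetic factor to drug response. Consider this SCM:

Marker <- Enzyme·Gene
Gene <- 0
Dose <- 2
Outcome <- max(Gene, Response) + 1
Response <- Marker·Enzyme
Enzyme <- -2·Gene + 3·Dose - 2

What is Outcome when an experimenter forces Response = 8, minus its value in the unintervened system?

8

The intervention breaks the incoming arrows to Response: Response <- Marker·Enzyme no longer applies, and Response = 8.
Outcome = max(Gene, Response) + 1  [with Gene=0, Response=8]  = 9
Without intervention: Enzyme = -2·Gene + 3·Dose - 2  [with Gene=0, Dose=2]  = 4; Marker = Enzyme·Gene  [with Enzyme=4, Gene=0]  = 0; Response = Marker·Enzyme  [with Marker=0, Enzyme=4]  = 0; Outcome = max(Gene, Response) + 1  [with Gene=0, Response=0]  = 1.
Change = 9 − 1 = 8.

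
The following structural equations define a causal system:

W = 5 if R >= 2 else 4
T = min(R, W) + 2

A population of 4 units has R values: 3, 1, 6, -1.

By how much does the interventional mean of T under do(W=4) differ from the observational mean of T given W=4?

do(W=4) breaks W's dependence on R. With W=4 fixed, T across the units is 5, 3, 6, 1, mean 3.75.
Conditioning on W=4 selects the 2 unit(s) with R ∈ {1, -1}. Their T values: 3, 1. Mean = 2.
Difference = 3.75 − 2 = 1.75.

1.75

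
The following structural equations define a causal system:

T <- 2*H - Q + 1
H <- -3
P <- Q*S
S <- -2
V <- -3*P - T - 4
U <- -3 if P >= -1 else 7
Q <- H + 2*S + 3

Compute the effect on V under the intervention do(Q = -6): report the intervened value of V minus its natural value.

The intervention breaks the incoming arrows to Q: Q <- H + 2*S + 3 no longer applies, and Q = -6.
P = Q*S  [with Q=-6, S=-2]  = 12
T = 2*H - Q + 1  [with H=-3, Q=-6]  = 1
V = -3*P - T - 4  [with P=12, T=1]  = -41
Without intervention: Q = H + 2*S + 3  [with H=-3, S=-2]  = -4; P = Q*S  [with Q=-4, S=-2]  = 8; T = 2*H - Q + 1  [with H=-3, Q=-4]  = -1; V = -3*P - T - 4  [with P=8, T=-1]  = -27.
Change = -41 − (-27) = -14.

-14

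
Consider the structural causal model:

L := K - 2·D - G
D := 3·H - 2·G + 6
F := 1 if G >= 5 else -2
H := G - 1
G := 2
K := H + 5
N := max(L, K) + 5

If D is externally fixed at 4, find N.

The intervention breaks the incoming arrows to D: D := 3·H - 2·G + 6 no longer applies, and D = 4.
H = G - 1  [with G=2]  = 1
K = H + 5  [with H=1]  = 6
L = K - 2·D - G  [with K=6, D=4, G=2]  = -4
N = max(L, K) + 5  [with L=-4, K=6]  = 11

11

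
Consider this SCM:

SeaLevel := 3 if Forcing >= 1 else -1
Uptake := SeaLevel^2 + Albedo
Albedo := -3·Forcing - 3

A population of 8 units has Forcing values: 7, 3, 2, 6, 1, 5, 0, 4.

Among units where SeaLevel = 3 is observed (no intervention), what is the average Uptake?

-6

Observing SeaLevel=3 restricts to units where SeaLevel's equation naturally yields 3: Forcing ∈ {7, 3, 2, 6, 1, 5, 4}. In that subpopulation Uptake = -15, -3, 0, -12, 3, -9, -6, mean -6.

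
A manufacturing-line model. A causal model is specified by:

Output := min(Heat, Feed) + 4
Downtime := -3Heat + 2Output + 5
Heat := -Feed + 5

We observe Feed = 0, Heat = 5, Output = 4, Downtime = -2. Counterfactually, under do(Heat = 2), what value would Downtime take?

7

Under do(Heat=2), the mechanism Heat := -Feed + 5 is discarded; Heat is fixed at 2.
Output = min(Heat, Feed) + 4  [with Heat=2, Feed=0]  = 4
Downtime = -3Heat + 2Output + 5  [with Heat=2, Output=4]  = 7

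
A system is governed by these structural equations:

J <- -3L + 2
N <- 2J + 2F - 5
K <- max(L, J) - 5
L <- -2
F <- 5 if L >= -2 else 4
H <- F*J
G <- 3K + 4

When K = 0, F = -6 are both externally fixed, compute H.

-48

Under do(K = 0, F = -6), each intervened variable's structural equation is replaced by its fixed value.
J = -3L + 2  [with L=-2]  = 8
H = F*J  [with F=-6, J=8]  = -48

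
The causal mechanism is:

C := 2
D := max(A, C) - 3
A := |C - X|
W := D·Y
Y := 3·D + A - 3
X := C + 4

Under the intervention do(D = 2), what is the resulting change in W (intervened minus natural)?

10

Under do(D=2), the mechanism D := max(A, C) - 3 is discarded; D is fixed at 2.
X = C + 4  [with C=2]  = 6
A = |C - X|  [with C=2, X=6]  = 4
Y = 3·D + A - 3  [with D=2, A=4]  = 7
W = D·Y  [with D=2, Y=7]  = 14
Without intervention: X = C + 4  [with C=2]  = 6; A = |C - X|  [with C=2, X=6]  = 4; D = max(A, C) - 3  [with A=4, C=2]  = 1; Y = 3·D + A - 3  [with D=1, A=4]  = 4; W = D·Y  [with D=1, Y=4]  = 4.
Change = 14 − 4 = 10.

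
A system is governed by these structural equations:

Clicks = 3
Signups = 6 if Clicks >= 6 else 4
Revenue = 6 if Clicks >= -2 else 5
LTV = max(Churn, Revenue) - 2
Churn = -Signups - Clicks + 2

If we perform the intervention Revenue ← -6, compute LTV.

-7

Intervening sets Revenue = -6 and removes its equation (Revenue = 6 if Clicks >= -2 else 5).
Signups = 6 if Clicks >= 6 else 4  [with Clicks=3]  = 4
Churn = -Signups - Clicks + 2  [with Signups=4, Clicks=3]  = -5
LTV = max(Churn, Revenue) - 2  [with Churn=-5, Revenue=-6]  = -7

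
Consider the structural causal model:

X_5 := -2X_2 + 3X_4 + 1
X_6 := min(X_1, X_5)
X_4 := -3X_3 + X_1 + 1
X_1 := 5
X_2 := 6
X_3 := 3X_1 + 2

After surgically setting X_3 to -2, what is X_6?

The intervention breaks the incoming arrows to X_3: X_3 := 3X_1 + 2 no longer applies, and X_3 = -2.
X_4 = -3X_3 + X_1 + 1  [with X_3=-2, X_1=5]  = 12
X_5 = -2X_2 + 3X_4 + 1  [with X_2=6, X_4=12]  = 25
X_6 = min(X_1, X_5)  [with X_1=5, X_5=25]  = 5

5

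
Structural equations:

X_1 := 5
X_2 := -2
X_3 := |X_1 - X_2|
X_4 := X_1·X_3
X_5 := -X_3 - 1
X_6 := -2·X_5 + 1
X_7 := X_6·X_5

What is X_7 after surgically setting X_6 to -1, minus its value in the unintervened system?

144

Intervening sets X_6 = -1 and removes its equation (X_6 := -2·X_5 + 1).
X_3 = |X_1 - X_2|  [with X_1=5, X_2=-2]  = 7
X_5 = -X_3 - 1  [with X_3=7]  = -8
X_7 = X_6·X_5  [with X_6=-1, X_5=-8]  = 8
Without intervention: X_3 = |X_1 - X_2|  [with X_1=5, X_2=-2]  = 7; X_5 = -X_3 - 1  [with X_3=7]  = -8; X_6 = -2·X_5 + 1  [with X_5=-8]  = 17; X_7 = X_6·X_5  [with X_6=17, X_5=-8]  = -136.
Change = 8 − (-136) = 144.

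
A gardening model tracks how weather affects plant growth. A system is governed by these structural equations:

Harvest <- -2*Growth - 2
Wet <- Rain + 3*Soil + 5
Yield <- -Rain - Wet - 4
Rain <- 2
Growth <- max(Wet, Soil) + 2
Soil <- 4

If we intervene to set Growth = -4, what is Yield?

-25

Intervening sets Growth = -4 and removes its equation (Growth <- max(Wet, Soil) + 2).
No directed path runs from Growth to Yield, so Yield keeps its natural value.
Wet = Rain + 3*Soil + 5  [with Rain=2, Soil=4]  = 19
Yield = -Rain - Wet - 4  [with Rain=2, Wet=19]  = -25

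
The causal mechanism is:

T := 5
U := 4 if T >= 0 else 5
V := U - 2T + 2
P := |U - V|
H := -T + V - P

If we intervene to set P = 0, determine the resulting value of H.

-9

Intervening sets P = 0 and removes its equation (P := |U - V|).
U = 4 if T >= 0 else 5  [with T=5]  = 4
V = U - 2T + 2  [with U=4, T=5]  = -4
H = -T + V - P  [with T=5, V=-4, P=0]  = -9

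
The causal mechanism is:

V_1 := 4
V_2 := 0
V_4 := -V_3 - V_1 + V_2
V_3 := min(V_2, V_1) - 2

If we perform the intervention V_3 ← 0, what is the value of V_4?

-4

The intervention breaks the incoming arrows to V_3: V_3 := min(V_2, V_1) - 2 no longer applies, and V_3 = 0.
V_4 = -V_3 - V_1 + V_2  [with V_3=0, V_1=4, V_2=0]  = -4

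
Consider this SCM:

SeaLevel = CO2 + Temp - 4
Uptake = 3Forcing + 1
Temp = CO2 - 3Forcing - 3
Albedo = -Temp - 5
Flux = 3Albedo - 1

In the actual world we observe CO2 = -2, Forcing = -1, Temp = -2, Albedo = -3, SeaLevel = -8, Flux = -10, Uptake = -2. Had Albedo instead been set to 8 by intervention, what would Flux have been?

23

Under do(Albedo=8), the mechanism Albedo = -Temp - 5 is discarded; Albedo is fixed at 8.
Flux = 3Albedo - 1  [with Albedo=8]  = 23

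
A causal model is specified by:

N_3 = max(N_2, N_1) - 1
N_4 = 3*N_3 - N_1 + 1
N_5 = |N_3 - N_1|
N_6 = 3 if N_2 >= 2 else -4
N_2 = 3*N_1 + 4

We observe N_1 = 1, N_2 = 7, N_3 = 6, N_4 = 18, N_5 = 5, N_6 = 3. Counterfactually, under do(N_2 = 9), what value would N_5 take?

do(N_2=9) replaces the equation N_2 = 3*N_1 + 4 with the constant N_2 = 9.
N_3 = max(N_2, N_1) - 1  [with N_2=9, N_1=1]  = 8
N_5 = |N_3 - N_1|  [with N_3=8, N_1=1]  = 7

7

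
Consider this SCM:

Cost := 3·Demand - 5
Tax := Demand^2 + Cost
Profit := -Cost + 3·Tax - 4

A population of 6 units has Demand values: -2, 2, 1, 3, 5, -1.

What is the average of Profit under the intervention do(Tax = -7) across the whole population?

Under do(Tax=-7), Tax's equation is replaced by Tax=-7 for every unit. Per-unit Profit: -14, -26, -23, -29, -35, -17. Mean = -24.

-24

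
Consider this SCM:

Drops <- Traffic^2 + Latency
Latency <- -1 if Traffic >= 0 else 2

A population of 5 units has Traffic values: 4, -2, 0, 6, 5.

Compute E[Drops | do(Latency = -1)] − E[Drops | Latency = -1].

-3.05

Under do(Latency=-1), Latency's equation is replaced by Latency=-1 for every unit. Per-unit Drops: 15, 3, -1, 35, 24. Mean = 15.2.
E[Drops|Latency=-1] averages over only the 4 units with Latency=-1 (Traffic = 4, 0, 6, 5): Drops = 15, -1, 35, 24, mean 18.25.
Difference = 15.2 − 18.25 = -3.05.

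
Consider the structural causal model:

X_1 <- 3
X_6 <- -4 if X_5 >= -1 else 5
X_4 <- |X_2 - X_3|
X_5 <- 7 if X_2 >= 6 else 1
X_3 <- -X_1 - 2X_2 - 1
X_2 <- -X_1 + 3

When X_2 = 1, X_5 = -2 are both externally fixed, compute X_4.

7

The joint intervention fixes X_2 = 1, X_5 = -2, removing each variable's own equation.
X_3 = -X_1 - 2X_2 - 1  [with X_1=3, X_2=1]  = -6
X_4 = |X_2 - X_3|  [with X_2=1, X_3=-6]  = 7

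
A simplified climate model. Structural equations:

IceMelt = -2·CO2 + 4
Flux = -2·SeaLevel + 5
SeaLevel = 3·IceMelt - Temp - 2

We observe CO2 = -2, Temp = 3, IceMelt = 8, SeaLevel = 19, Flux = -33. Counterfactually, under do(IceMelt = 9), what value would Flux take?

-39

do(IceMelt=9) replaces the equation IceMelt = -2·CO2 + 4 with the constant IceMelt = 9.
SeaLevel = 3·IceMelt - Temp - 2  [with IceMelt=9, Temp=3]  = 22
Flux = -2·SeaLevel + 5  [with SeaLevel=22]  = -39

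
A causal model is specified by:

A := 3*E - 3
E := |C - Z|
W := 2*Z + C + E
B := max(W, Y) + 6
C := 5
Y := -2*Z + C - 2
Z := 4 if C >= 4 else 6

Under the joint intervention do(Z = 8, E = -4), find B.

23

Under do(Z = 8, E = -4), each intervened variable's structural equation is replaced by its fixed value.
W = 2*Z + C + E  [with Z=8, C=5, E=-4]  = 17
Y = -2*Z + C - 2  [with Z=8, C=5]  = -13
B = max(W, Y) + 6  [with W=17, Y=-13]  = 23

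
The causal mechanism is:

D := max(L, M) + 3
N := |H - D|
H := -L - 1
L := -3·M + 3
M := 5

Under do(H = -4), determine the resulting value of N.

12

do(H=-4) replaces the equation H := -L - 1 with the constant H = -4.
L = -3·M + 3  [with M=5]  = -12
D = max(L, M) + 3  [with L=-12, M=5]  = 8
N = |H - D|  [with H=-4, D=8]  = 12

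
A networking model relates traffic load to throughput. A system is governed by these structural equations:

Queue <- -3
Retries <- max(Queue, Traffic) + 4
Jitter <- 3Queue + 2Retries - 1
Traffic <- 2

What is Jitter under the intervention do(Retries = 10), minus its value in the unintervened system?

8

The intervention breaks the incoming arrows to Retries: Retries <- max(Queue, Traffic) + 4 no longer applies, and Retries = 10.
Jitter = 3Queue + 2Retries - 1  [with Queue=-3, Retries=10]  = 10
Without intervention: Retries = max(Queue, Traffic) + 4  [with Queue=-3, Traffic=2]  = 6; Jitter = 3Queue + 2Retries - 1  [with Queue=-3, Retries=6]  = 2.
Change = 10 − 2 = 8.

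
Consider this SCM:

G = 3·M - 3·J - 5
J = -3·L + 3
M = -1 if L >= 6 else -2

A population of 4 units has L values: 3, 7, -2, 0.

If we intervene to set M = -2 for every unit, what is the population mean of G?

Every unit gets M=-2 under the intervention. G values become 7, 43, -38, -20; E[G|do(M=-2)] = -2.

-2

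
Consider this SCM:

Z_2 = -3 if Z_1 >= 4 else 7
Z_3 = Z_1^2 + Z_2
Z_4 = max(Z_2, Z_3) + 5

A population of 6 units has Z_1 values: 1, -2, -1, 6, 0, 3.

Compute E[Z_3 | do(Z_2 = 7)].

15.5

do(Z_2=7) breaks Z_2's dependence on Z_1. With Z_2=7 fixed, Z_3 across the units is 8, 11, 8, 43, 7, 16, mean 15.5.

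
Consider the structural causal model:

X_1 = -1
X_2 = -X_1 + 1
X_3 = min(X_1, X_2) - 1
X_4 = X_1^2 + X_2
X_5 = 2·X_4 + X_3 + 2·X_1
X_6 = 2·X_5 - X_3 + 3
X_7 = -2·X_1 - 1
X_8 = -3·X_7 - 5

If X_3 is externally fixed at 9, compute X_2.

2

Under do(X_3=9), the mechanism X_3 = min(X_1, X_2) - 1 is discarded; X_3 is fixed at 9.
Since X_2 is not a descendant of the intervened variable, it is unaffected.
X_2 = -X_1 + 1  [with X_1=-1]  = 2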